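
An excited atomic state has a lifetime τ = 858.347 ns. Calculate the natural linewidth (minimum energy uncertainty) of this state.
383.418 peV

Using the energy-time uncertainty principle:
ΔEΔt ≥ ℏ/2

The lifetime τ represents the time uncertainty Δt.
The natural linewidth (minimum energy uncertainty) is:

ΔE = ℏ/(2τ)
ΔE = (1.055e-34 J·s) / (2 × 8.583e-07 s)
ΔE = 6.143e-29 J = 383.418 peV

This natural linewidth limits the precision of spectroscopic measurements.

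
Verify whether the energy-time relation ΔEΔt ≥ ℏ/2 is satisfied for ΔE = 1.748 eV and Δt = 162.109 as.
No, it violates the uncertainty relation.

Calculate the product ΔEΔt:
ΔE = 1.748 eV = 2.801e-19 J
ΔEΔt = (2.801e-19 J) × (1.621e-16 s)
ΔEΔt = 4.540e-35 J·s

Compare to the minimum allowed value ℏ/2:
ℏ/2 = 5.273e-35 J·s

Since ΔEΔt = 4.540e-35 J·s < 5.273e-35 J·s = ℏ/2,
this violates the uncertainty relation.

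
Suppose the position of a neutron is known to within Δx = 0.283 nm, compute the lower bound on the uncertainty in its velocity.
111.241 m/s

Using the Heisenberg uncertainty principle and Δp = mΔv:
ΔxΔp ≥ ℏ/2
Δx(mΔv) ≥ ℏ/2

The minimum uncertainty in velocity is:
Δv_min = ℏ/(2mΔx)
Δv_min = (1.055e-34 J·s) / (2 × 1.675e-27 kg × 2.830e-10 m)
Δv_min = 1.112e+02 m/s = 111.241 m/s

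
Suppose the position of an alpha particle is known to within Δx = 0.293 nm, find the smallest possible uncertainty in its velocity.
27.084 m/s

Using the Heisenberg uncertainty principle and Δp = mΔv:
ΔxΔp ≥ ℏ/2
Δx(mΔv) ≥ ℏ/2

The minimum uncertainty in velocity is:
Δv_min = ℏ/(2mΔx)
Δv_min = (1.055e-34 J·s) / (2 × 6.645e-27 kg × 2.930e-10 m)
Δv_min = 2.708e+01 m/s = 27.084 m/s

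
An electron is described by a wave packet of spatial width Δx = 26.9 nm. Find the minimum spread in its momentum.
1.960 × 10^-27 kg·m/s

For a wave packet, the spatial width Δx and momentum spread Δp are related by the uncertainty principle:
ΔxΔp ≥ ℏ/2

The minimum momentum spread is:
Δp_min = ℏ/(2Δx)
Δp_min = (1.055e-34 J·s) / (2 × 2.690e-08 m)
Δp_min = 1.960e-27 kg·m/s

A wave packet cannot have both a well-defined position and well-defined momentum.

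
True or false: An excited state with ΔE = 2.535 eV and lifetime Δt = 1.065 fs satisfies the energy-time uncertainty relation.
Yes, it satisfies the uncertainty relation.

Calculate the product ΔEΔt:
ΔE = 2.535 eV = 4.062e-19 J
ΔEΔt = (4.062e-19 J) × (1.065e-15 s)
ΔEΔt = 4.326e-34 J·s

Compare to the minimum allowed value ℏ/2:
ℏ/2 = 5.273e-35 J·s

Since ΔEΔt = 4.326e-34 J·s ≥ 5.273e-35 J·s = ℏ/2,
this satisfies the uncertainty relation.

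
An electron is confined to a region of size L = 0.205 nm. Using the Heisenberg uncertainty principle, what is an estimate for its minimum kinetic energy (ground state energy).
226.650 meV

Using the uncertainty principle to estimate ground state energy:

1. The position uncertainty is approximately the confinement size:
   Δx ≈ L = 2.050e-10 m

2. From ΔxΔp ≥ ℏ/2, the minimum momentum uncertainty is:
   Δp ≈ ℏ/(2L) = 2.572e-25 kg·m/s

3. The kinetic energy is approximately:
   KE ≈ (Δp)²/(2m) = (2.572e-25)²/(2 × 9.109e-31 kg)
   KE ≈ 3.631e-20 J = 226.650 meV

This is an order-of-magnitude estimate of the ground state energy.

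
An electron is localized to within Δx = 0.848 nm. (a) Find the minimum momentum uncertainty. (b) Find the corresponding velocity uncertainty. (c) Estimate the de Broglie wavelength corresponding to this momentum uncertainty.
(a) Δp_min = 6.218 × 10^-26 kg·m/s
(b) Δv_min = 68.259 km/s
(c) λ_dB = 10.656 nm

Step-by-step:

(a) From the uncertainty principle:
Δp_min = ℏ/(2Δx) = (1.055e-34 J·s)/(2 × 8.480e-10 m) = 6.218e-26 kg·m/s

(b) The velocity uncertainty:
Δv = Δp/m = (6.218e-26 kg·m/s)/(9.109e-31 kg) = 6.826e+04 m/s = 68.259 km/s

(c) The de Broglie wavelength for this momentum:
λ = h/p = (6.626e-34 J·s)/(6.218e-26 kg·m/s) = 1.066e-08 m = 10.656 nm

Note: The de Broglie wavelength is comparable to the localization size, as expected from wave-particle duality.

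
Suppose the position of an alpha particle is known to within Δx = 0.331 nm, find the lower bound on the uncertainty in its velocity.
23.974 m/s

Using the Heisenberg uncertainty principle and Δp = mΔv:
ΔxΔp ≥ ℏ/2
Δx(mΔv) ≥ ℏ/2

The minimum uncertainty in velocity is:
Δv_min = ℏ/(2mΔx)
Δv_min = (1.055e-34 J·s) / (2 × 6.645e-27 kg × 3.310e-10 m)
Δv_min = 2.397e+01 m/s = 23.974 m/s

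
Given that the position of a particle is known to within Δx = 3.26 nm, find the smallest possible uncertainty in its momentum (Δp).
1.617 × 10^-26 kg·m/s

Using the Heisenberg uncertainty principle:
ΔxΔp ≥ ℏ/2

The minimum uncertainty in momentum is:
Δp_min = ℏ/(2Δx)
Δp_min = (1.055e-34 J·s) / (2 × 3.260e-09 m)
Δp_min = 1.617e-26 kg·m/s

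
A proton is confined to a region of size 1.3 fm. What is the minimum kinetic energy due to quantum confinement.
3.069 MeV

Using the uncertainty principle:

1. Position uncertainty: Δx ≈ 1.300e-15 m
2. Minimum momentum uncertainty: Δp = ℏ/(2Δx) = 4.056e-20 kg·m/s
3. Minimum kinetic energy:
   KE = (Δp)²/(2m) = (4.056e-20)²/(2 × 1.673e-27 kg)
   KE = 4.918e-13 J = 3.069 MeV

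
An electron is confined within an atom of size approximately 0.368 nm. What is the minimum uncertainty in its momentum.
1.433 × 10^-25 kg·m/s

Using the Heisenberg uncertainty principle:
ΔxΔp ≥ ℏ/2

With Δx ≈ L = 3.680e-10 m (the confinement size):
Δp_min = ℏ/(2Δx)
Δp_min = (1.055e-34 J·s) / (2 × 3.680e-10 m)
Δp_min = 1.433e-25 kg·m/s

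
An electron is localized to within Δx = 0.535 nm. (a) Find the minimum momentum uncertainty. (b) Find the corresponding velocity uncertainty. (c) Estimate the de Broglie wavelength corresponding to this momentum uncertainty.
(a) Δp_min = 9.856 × 10^-26 kg·m/s
(b) Δv_min = 108.194 km/s
(c) λ_dB = 6.723 nm

Step-by-step:

(a) From the uncertainty principle:
Δp_min = ℏ/(2Δx) = (1.055e-34 J·s)/(2 × 5.350e-10 m) = 9.856e-26 kg·m/s

(b) The velocity uncertainty:
Δv = Δp/m = (9.856e-26 kg·m/s)/(9.109e-31 kg) = 1.082e+05 m/s = 108.194 km/s

(c) The de Broglie wavelength for this momentum:
λ = h/p = (6.626e-34 J·s)/(9.856e-26 kg·m/s) = 6.723e-09 m = 6.723 nm

Note: The de Broglie wavelength is comparable to the localization size, as expected from wave-particle duality.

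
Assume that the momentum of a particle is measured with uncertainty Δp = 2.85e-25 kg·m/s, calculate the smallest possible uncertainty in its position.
185.013 pm

Using the Heisenberg uncertainty principle:
ΔxΔp ≥ ℏ/2

The minimum uncertainty in position is:
Δx_min = ℏ/(2Δp)
Δx_min = (1.055e-34 J·s) / (2 × 2.850e-25 kg·m/s)
Δx_min = 1.850e-10 m = 185.013 pm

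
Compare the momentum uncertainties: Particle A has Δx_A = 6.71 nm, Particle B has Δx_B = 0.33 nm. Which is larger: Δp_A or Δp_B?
Particle B has the larger minimum momentum uncertainty, by a factor of 20.33.

For each particle, the minimum momentum uncertainty is Δp_min = ℏ/(2Δx):

Particle A: Δp_A = ℏ/(2×6.710e-09 m) = 7.858e-27 kg·m/s
Particle B: Δp_B = ℏ/(2×3.300e-10 m) = 1.598e-25 kg·m/s

Ratio: Δp_B/Δp_A = 20.33

Since Δp_min ∝ 1/Δx, the particle with smaller position uncertainty (B) has larger momentum uncertainty.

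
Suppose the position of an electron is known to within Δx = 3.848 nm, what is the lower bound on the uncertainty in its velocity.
15.043 km/s

Using the Heisenberg uncertainty principle and Δp = mΔv:
ΔxΔp ≥ ℏ/2
Δx(mΔv) ≥ ℏ/2

The minimum uncertainty in velocity is:
Δv_min = ℏ/(2mΔx)
Δv_min = (1.055e-34 J·s) / (2 × 9.109e-31 kg × 3.848e-09 m)
Δv_min = 1.504e+04 m/s = 15.043 km/s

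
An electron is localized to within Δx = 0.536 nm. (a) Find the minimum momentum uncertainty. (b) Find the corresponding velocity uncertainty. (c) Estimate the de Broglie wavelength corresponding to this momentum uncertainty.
(a) Δp_min = 9.837 × 10^-26 kg·m/s
(b) Δv_min = 107.992 km/s
(c) λ_dB = 6.736 nm

Step-by-step:

(a) From the uncertainty principle:
Δp_min = ℏ/(2Δx) = (1.055e-34 J·s)/(2 × 5.360e-10 m) = 9.837e-26 kg·m/s

(b) The velocity uncertainty:
Δv = Δp/m = (9.837e-26 kg·m/s)/(9.109e-31 kg) = 1.080e+05 m/s = 107.992 km/s

(c) The de Broglie wavelength for this momentum:
λ = h/p = (6.626e-34 J·s)/(9.837e-26 kg·m/s) = 6.736e-09 m = 6.736 nm

Note: The de Broglie wavelength is comparable to the localization size, as expected from wave-particle duality.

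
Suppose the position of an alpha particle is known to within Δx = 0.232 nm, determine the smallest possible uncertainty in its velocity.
34.205 m/s

Using the Heisenberg uncertainty principle and Δp = mΔv:
ΔxΔp ≥ ℏ/2
Δx(mΔv) ≥ ℏ/2

The minimum uncertainty in velocity is:
Δv_min = ℏ/(2mΔx)
Δv_min = (1.055e-34 J·s) / (2 × 6.645e-27 kg × 2.320e-10 m)
Δv_min = 3.420e+01 m/s = 34.205 m/s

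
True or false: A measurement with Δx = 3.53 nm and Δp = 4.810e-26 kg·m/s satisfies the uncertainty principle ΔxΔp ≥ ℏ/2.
Yes, it satisfies the uncertainty principle.

Calculate the product ΔxΔp:
ΔxΔp = (3.530e-09 m) × (4.810e-26 kg·m/s)
ΔxΔp = 1.698e-34 J·s

Compare to the minimum allowed value ℏ/2:
ℏ/2 = 5.273e-35 J·s

Since ΔxΔp = 1.698e-34 J·s ≥ 5.273e-35 J·s = ℏ/2,
the measurement satisfies the uncertainty principle.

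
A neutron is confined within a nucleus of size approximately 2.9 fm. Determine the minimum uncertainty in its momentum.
1.818 × 10^-20 kg·m/s

Using the Heisenberg uncertainty principle:
ΔxΔp ≥ ℏ/2

With Δx ≈ L = 2.900e-15 m (the confinement size):
Δp_min = ℏ/(2Δx)
Δp_min = (1.055e-34 J·s) / (2 × 2.900e-15 m)
Δp_min = 1.818e-20 kg·m/s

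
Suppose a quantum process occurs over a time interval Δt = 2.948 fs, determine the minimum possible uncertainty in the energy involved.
111.637 meV

Using the energy-time uncertainty principle:
ΔEΔt ≥ ℏ/2

The minimum uncertainty in energy is:
ΔE_min = ℏ/(2Δt)
ΔE_min = (1.055e-34 J·s) / (2 × 2.948e-15 s)
ΔE_min = 1.789e-20 J = 111.637 meV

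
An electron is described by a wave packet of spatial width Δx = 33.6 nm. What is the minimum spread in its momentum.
1.569 × 10^-27 kg·m/s

For a wave packet, the spatial width Δx and momentum spread Δp are related by the uncertainty principle:
ΔxΔp ≥ ℏ/2

The minimum momentum spread is:
Δp_min = ℏ/(2Δx)
Δp_min = (1.055e-34 J·s) / (2 × 3.360e-08 m)
Δp_min = 1.569e-27 kg·m/s

A wave packet cannot have both a well-defined position and well-defined momentum.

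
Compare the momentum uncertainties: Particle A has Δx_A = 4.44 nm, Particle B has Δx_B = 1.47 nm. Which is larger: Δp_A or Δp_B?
Particle B has the larger minimum momentum uncertainty, by a factor of 3.02.

For each particle, the minimum momentum uncertainty is Δp_min = ℏ/(2Δx):

Particle A: Δp_A = ℏ/(2×4.440e-09 m) = 1.188e-26 kg·m/s
Particle B: Δp_B = ℏ/(2×1.470e-09 m) = 3.587e-26 kg·m/s

Ratio: Δp_B/Δp_A = 3.02

Since Δp_min ∝ 1/Δx, the particle with smaller position uncertainty (B) has larger momentum uncertainty.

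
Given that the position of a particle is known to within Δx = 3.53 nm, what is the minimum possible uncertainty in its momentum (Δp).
1.494 × 10^-26 kg·m/s

Using the Heisenberg uncertainty principle:
ΔxΔp ≥ ℏ/2

The minimum uncertainty in momentum is:
Δp_min = ℏ/(2Δx)
Δp_min = (1.055e-34 J·s) / (2 × 3.530e-09 m)
Δp_min = 1.494e-26 kg·m/s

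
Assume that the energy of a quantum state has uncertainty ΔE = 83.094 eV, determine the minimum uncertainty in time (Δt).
3.961 as

Using the energy-time uncertainty principle:
ΔEΔt ≥ ℏ/2

The minimum uncertainty in time is:
Δt_min = ℏ/(2ΔE)
Δt_min = (1.055e-34 J·s) / (2 × 1.331e-17 J)
Δt_min = 3.961e-18 s = 3.961 as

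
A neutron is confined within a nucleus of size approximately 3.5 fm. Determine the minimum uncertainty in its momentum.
1.507 × 10^-20 kg·m/s

Using the Heisenberg uncertainty principle:
ΔxΔp ≥ ℏ/2

With Δx ≈ L = 3.500e-15 m (the confinement size):
Δp_min = ℏ/(2Δx)
Δp_min = (1.055e-34 J·s) / (2 × 3.500e-15 m)
Δp_min = 1.507e-20 kg·m/s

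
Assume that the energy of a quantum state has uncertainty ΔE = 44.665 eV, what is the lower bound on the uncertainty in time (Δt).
7.368 as

Using the energy-time uncertainty principle:
ΔEΔt ≥ ℏ/2

The minimum uncertainty in time is:
Δt_min = ℏ/(2ΔE)
Δt_min = (1.055e-34 J·s) / (2 × 7.156e-18 J)
Δt_min = 7.368e-18 s = 7.368 as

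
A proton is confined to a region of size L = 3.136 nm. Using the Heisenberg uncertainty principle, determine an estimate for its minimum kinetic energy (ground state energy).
527.475 neV

Using the uncertainty principle to estimate ground state energy:

1. The position uncertainty is approximately the confinement size:
   Δx ≈ L = 3.136e-09 m

2. From ΔxΔp ≥ ℏ/2, the minimum momentum uncertainty is:
   Δp ≈ ℏ/(2L) = 1.681e-26 kg·m/s

3. The kinetic energy is approximately:
   KE ≈ (Δp)²/(2m) = (1.681e-26)²/(2 × 1.673e-27 kg)
   KE ≈ 8.451e-26 J = 527.475 neV

This is an order-of-magnitude estimate of the ground state energy.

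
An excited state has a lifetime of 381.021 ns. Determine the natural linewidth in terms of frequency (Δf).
208.853 kHz

Using the energy-time uncertainty principle and E = hf:
ΔEΔt ≥ ℏ/2
hΔf·Δt ≥ ℏ/2

The minimum frequency uncertainty is:
Δf = ℏ/(2hτ) = 1/(4πτ)
Δf = 1/(4π × 3.810e-07 s)
Δf = 2.089e+05 Hz = 208.853 kHz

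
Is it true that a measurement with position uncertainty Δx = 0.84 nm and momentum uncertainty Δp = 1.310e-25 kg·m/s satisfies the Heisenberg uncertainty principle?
Yes, it satisfies the uncertainty principle.

Calculate the product ΔxΔp:
ΔxΔp = (8.400e-10 m) × (1.310e-25 kg·m/s)
ΔxΔp = 1.100e-34 J·s

Compare to the minimum allowed value ℏ/2:
ℏ/2 = 5.273e-35 J·s

Since ΔxΔp = 1.100e-34 J·s ≥ 5.273e-35 J·s = ℏ/2,
the measurement satisfies the uncertainty principle.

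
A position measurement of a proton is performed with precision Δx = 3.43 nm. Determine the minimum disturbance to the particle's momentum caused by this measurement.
1.537 × 10^-26 kg·m/s

The uncertainty principle implies that measuring position disturbs momentum:
ΔxΔp ≥ ℏ/2

When we measure position with precision Δx, we necessarily introduce a momentum uncertainty:
Δp ≥ ℏ/(2Δx)
Δp_min = (1.055e-34 J·s) / (2 × 3.430e-09 m)
Δp_min = 1.537e-26 kg·m/s

The more precisely we measure position, the greater the momentum disturbance.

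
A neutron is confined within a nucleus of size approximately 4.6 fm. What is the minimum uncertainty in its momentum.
1.146 × 10^-20 kg·m/s

Using the Heisenberg uncertainty principle:
ΔxΔp ≥ ℏ/2

With Δx ≈ L = 4.600e-15 m (the confinement size):
Δp_min = ℏ/(2Δx)
Δp_min = (1.055e-34 J·s) / (2 × 4.600e-15 m)
Δp_min = 1.146e-20 kg·m/s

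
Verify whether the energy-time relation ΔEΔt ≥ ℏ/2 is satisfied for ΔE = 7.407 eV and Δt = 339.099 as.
Yes, it satisfies the uncertainty relation.

Calculate the product ΔEΔt:
ΔE = 7.407 eV = 1.187e-18 J
ΔEΔt = (1.187e-18 J) × (3.391e-16 s)
ΔEΔt = 4.024e-34 J·s

Compare to the minimum allowed value ℏ/2:
ℏ/2 = 5.273e-35 J·s

Since ΔEΔt = 4.024e-34 J·s ≥ 5.273e-35 J·s = ℏ/2,
this satisfies the uncertainty relation.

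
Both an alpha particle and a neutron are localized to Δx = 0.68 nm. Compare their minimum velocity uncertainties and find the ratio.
The neutron has the larger minimum velocity uncertainty, by a ratio of 4.0.

For both particles, Δp_min = ℏ/(2Δx) = 7.754e-26 kg·m/s (same for both).

The velocity uncertainty is Δv = Δp/m:
- alpha particle: Δv = 7.754e-26 / 6.645e-27 = 1.167e+01 m/s = 11.670 m/s
- neutron: Δv = 7.754e-26 / 1.675e-27 = 4.630e+01 m/s = 46.296 m/s

Ratio: 4.630e+01 / 1.167e+01 = 4.0

The lighter particle has larger velocity uncertainty because Δv ∝ 1/m.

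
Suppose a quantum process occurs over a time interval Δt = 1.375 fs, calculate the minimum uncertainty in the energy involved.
239.350 meV

Using the energy-time uncertainty principle:
ΔEΔt ≥ ℏ/2

The minimum uncertainty in energy is:
ΔE_min = ℏ/(2Δt)
ΔE_min = (1.055e-34 J·s) / (2 × 1.375e-15 s)
ΔE_min = 3.835e-20 J = 239.350 meV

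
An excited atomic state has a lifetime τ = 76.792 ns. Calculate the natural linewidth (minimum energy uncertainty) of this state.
4.286 neV

Using the energy-time uncertainty principle:
ΔEΔt ≥ ℏ/2

The lifetime τ represents the time uncertainty Δt.
The natural linewidth (minimum energy uncertainty) is:

ΔE = ℏ/(2τ)
ΔE = (1.055e-34 J·s) / (2 × 7.679e-08 s)
ΔE = 6.866e-28 J = 4.286 neV

This natural linewidth limits the precision of spectroscopic measurements.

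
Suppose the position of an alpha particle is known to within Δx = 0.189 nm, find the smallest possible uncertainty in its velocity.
41.987 m/s

Using the Heisenberg uncertainty principle and Δp = mΔv:
ΔxΔp ≥ ℏ/2
Δx(mΔv) ≥ ℏ/2

The minimum uncertainty in velocity is:
Δv_min = ℏ/(2mΔx)
Δv_min = (1.055e-34 J·s) / (2 × 6.645e-27 kg × 1.890e-10 m)
Δv_min = 4.199e+01 m/s = 41.987 m/s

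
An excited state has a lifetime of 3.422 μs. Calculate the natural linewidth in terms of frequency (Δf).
23.255 kHz

Using the energy-time uncertainty principle and E = hf:
ΔEΔt ≥ ℏ/2
hΔf·Δt ≥ ℏ/2

The minimum frequency uncertainty is:
Δf = ℏ/(2hτ) = 1/(4πτ)
Δf = 1/(4π × 3.422e-06 s)
Δf = 2.325e+04 Hz = 23.255 kHz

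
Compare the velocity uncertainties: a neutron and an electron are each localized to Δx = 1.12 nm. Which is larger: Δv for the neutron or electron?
The electron has the larger minimum velocity uncertainty, by a ratio of 1838.7.

For both particles, Δp_min = ℏ/(2Δx) = 4.708e-26 kg·m/s (same for both).

The velocity uncertainty is Δv = Δp/m:
- neutron: Δv = 4.708e-26 / 1.675e-27 = 2.811e+01 m/s = 28.108 m/s
- electron: Δv = 4.708e-26 / 9.109e-31 = 5.168e+04 m/s = 51.682 km/s

Ratio: 5.168e+04 / 2.811e+01 = 1838.7

The lighter particle has larger velocity uncertainty because Δv ∝ 1/m.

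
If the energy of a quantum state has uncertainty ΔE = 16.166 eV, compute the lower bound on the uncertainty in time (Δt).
20.358 as

Using the energy-time uncertainty principle:
ΔEΔt ≥ ℏ/2

The minimum uncertainty in time is:
Δt_min = ℏ/(2ΔE)
Δt_min = (1.055e-34 J·s) / (2 × 2.590e-18 J)
Δt_min = 2.036e-17 s = 20.358 as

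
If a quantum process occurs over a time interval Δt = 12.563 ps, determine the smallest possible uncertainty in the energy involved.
26.196 μeV

Using the energy-time uncertainty principle:
ΔEΔt ≥ ℏ/2

The minimum uncertainty in energy is:
ΔE_min = ℏ/(2Δt)
ΔE_min = (1.055e-34 J·s) / (2 × 1.256e-11 s)
ΔE_min = 4.197e-24 J = 26.196 μeV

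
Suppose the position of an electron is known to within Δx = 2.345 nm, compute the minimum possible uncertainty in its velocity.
24.684 km/s

Using the Heisenberg uncertainty principle and Δp = mΔv:
ΔxΔp ≥ ℏ/2
Δx(mΔv) ≥ ℏ/2

The minimum uncertainty in velocity is:
Δv_min = ℏ/(2mΔx)
Δv_min = (1.055e-34 J·s) / (2 × 9.109e-31 kg × 2.345e-09 m)
Δv_min = 2.468e+04 m/s = 24.684 km/s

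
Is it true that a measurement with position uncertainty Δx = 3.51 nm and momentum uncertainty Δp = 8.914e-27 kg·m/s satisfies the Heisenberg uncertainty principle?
No, it violates the uncertainty principle (impossible measurement).

Calculate the product ΔxΔp:
ΔxΔp = (3.510e-09 m) × (8.914e-27 kg·m/s)
ΔxΔp = 3.129e-35 J·s

Compare to the minimum allowed value ℏ/2:
ℏ/2 = 5.273e-35 J·s

Since ΔxΔp = 3.129e-35 J·s < 5.273e-35 J·s = ℏ/2,
the measurement violates the uncertainty principle.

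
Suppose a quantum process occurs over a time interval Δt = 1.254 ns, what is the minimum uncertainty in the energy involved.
262.445 neV

Using the energy-time uncertainty principle:
ΔEΔt ≥ ℏ/2

The minimum uncertainty in energy is:
ΔE_min = ℏ/(2Δt)
ΔE_min = (1.055e-34 J·s) / (2 × 1.254e-09 s)
ΔE_min = 4.205e-26 J = 262.445 neV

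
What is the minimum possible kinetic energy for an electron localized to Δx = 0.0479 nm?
4.151 eV

Localizing a particle requires giving it sufficient momentum uncertainty:

1. From uncertainty principle: Δp ≥ ℏ/(2Δx)
   Δp_min = (1.055e-34 J·s) / (2 × 4.790e-11 m)
   Δp_min = 1.101e-24 kg·m/s

2. This momentum uncertainty corresponds to kinetic energy:
   KE ≈ (Δp)²/(2m) = (1.101e-24)²/(2 × 9.109e-31 kg)
   KE = 6.651e-19 J = 4.151 eV

Tighter localization requires more energy.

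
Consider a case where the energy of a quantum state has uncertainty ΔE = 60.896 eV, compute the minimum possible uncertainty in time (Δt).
5.404 as

Using the energy-time uncertainty principle:
ΔEΔt ≥ ℏ/2

The minimum uncertainty in time is:
Δt_min = ℏ/(2ΔE)
Δt_min = (1.055e-34 J·s) / (2 × 9.757e-18 J)
Δt_min = 5.404e-18 s = 5.404 as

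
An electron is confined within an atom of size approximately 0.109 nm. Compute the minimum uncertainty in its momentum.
4.837 × 10^-25 kg·m/s

Using the Heisenberg uncertainty principle:
ΔxΔp ≥ ℏ/2

With Δx ≈ L = 1.090e-10 m (the confinement size):
Δp_min = ℏ/(2Δx)
Δp_min = (1.055e-34 J·s) / (2 × 1.090e-10 m)
Δp_min = 4.837e-25 kg·m/s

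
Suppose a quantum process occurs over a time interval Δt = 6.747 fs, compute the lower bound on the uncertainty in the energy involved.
48.778 meV

Using the energy-time uncertainty principle:
ΔEΔt ≥ ℏ/2

The minimum uncertainty in energy is:
ΔE_min = ℏ/(2Δt)
ΔE_min = (1.055e-34 J·s) / (2 × 6.747e-15 s)
ΔE_min = 7.815e-21 J = 48.778 meV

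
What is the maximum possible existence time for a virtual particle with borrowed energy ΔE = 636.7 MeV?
5.169 × 10^-25 s

Using the energy-time uncertainty principle:
ΔEΔt ≥ ℏ/2

For a virtual particle borrowing energy ΔE, the maximum lifetime is:
Δt_max = ℏ/(2ΔE)

Converting energy:
ΔE = 636.7 MeV = 1.020e-10 J

Δt_max = (1.055e-34 J·s) / (2 × 1.020e-10 J)
Δt_max = 5.169e-25 s = 5.169 × 10^-25 s

Virtual particles with higher borrowed energy exist for shorter times.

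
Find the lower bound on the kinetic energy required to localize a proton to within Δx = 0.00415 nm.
301.202 meV

Localizing a particle requires giving it sufficient momentum uncertainty:

1. From uncertainty principle: Δp ≥ ℏ/(2Δx)
   Δp_min = (1.055e-34 J·s) / (2 × 4.150e-12 m)
   Δp_min = 1.271e-23 kg·m/s

2. This momentum uncertainty corresponds to kinetic energy:
   KE ≈ (Δp)²/(2m) = (1.271e-23)²/(2 × 1.673e-27 kg)
   KE = 4.826e-20 J = 301.202 meV

Tighter localization requires more energy.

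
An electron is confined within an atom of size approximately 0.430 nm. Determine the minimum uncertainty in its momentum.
1.226 × 10^-25 kg·m/s

Using the Heisenberg uncertainty principle:
ΔxΔp ≥ ℏ/2

With Δx ≈ L = 4.300e-10 m (the confinement size):
Δp_min = ℏ/(2Δx)
Δp_min = (1.055e-34 J·s) / (2 × 4.300e-10 m)
Δp_min = 1.226e-25 kg·m/s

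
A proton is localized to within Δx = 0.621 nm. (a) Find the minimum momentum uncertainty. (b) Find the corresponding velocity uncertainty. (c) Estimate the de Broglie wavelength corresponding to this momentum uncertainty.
(a) Δp_min = 8.491 × 10^-26 kg·m/s
(b) Δv_min = 50.764 m/s
(c) λ_dB = 7.804 nm

Step-by-step:

(a) From the uncertainty principle:
Δp_min = ℏ/(2Δx) = (1.055e-34 J·s)/(2 × 6.210e-10 m) = 8.491e-26 kg·m/s

(b) The velocity uncertainty:
Δv = Δp/m = (8.491e-26 kg·m/s)/(1.673e-27 kg) = 5.076e+01 m/s = 50.764 m/s

(c) The de Broglie wavelength for this momentum:
λ = h/p = (6.626e-34 J·s)/(8.491e-26 kg·m/s) = 7.804e-09 m = 7.804 nm

Note: The de Broglie wavelength is comparable to the localization size, as expected from wave-particle duality.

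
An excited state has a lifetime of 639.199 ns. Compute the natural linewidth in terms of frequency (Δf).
124.496 kHz

Using the energy-time uncertainty principle and E = hf:
ΔEΔt ≥ ℏ/2
hΔf·Δt ≥ ℏ/2

The minimum frequency uncertainty is:
Δf = ℏ/(2hτ) = 1/(4πτ)
Δf = 1/(4π × 6.392e-07 s)
Δf = 1.245e+05 Hz = 124.496 kHz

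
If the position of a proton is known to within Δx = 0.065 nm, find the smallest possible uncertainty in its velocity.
484.993 m/s

Using the Heisenberg uncertainty principle and Δp = mΔv:
ΔxΔp ≥ ℏ/2
Δx(mΔv) ≥ ℏ/2

The minimum uncertainty in velocity is:
Δv_min = ℏ/(2mΔx)
Δv_min = (1.055e-34 J·s) / (2 × 1.673e-27 kg × 6.500e-11 m)
Δv_min = 4.850e+02 m/s = 484.993 m/s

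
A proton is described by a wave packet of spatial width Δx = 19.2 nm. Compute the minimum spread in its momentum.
2.746 × 10^-27 kg·m/s

For a wave packet, the spatial width Δx and momentum spread Δp are related by the uncertainty principle:
ΔxΔp ≥ ℏ/2

The minimum momentum spread is:
Δp_min = ℏ/(2Δx)
Δp_min = (1.055e-34 J·s) / (2 × 1.920e-08 m)
Δp_min = 2.746e-27 kg·m/s

A wave packet cannot have both a well-defined position and well-defined momentum.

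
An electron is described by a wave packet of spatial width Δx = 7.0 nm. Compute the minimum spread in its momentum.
7.533 × 10^-27 kg·m/s

For a wave packet, the spatial width Δx and momentum spread Δp are related by the uncertainty principle:
ΔxΔp ≥ ℏ/2

The minimum momentum spread is:
Δp_min = ℏ/(2Δx)
Δp_min = (1.055e-34 J·s) / (2 × 7.000e-09 m)
Δp_min = 7.533e-27 kg·m/s

A wave packet cannot have both a well-defined position and well-defined momentum.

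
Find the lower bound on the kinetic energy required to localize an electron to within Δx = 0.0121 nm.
65.057 eV

Localizing a particle requires giving it sufficient momentum uncertainty:

1. From uncertainty principle: Δp ≥ ℏ/(2Δx)
   Δp_min = (1.055e-34 J·s) / (2 × 1.210e-11 m)
   Δp_min = 4.358e-24 kg·m/s

2. This momentum uncertainty corresponds to kinetic energy:
   KE ≈ (Δp)²/(2m) = (4.358e-24)²/(2 × 9.109e-31 kg)
   KE = 1.042e-17 J = 65.057 eV

Tighter localization requires more energy.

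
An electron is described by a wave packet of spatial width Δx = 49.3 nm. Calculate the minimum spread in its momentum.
1.070 × 10^-27 kg·m/s

For a wave packet, the spatial width Δx and momentum spread Δp are related by the uncertainty principle:
ΔxΔp ≥ ℏ/2

The minimum momentum spread is:
Δp_min = ℏ/(2Δx)
Δp_min = (1.055e-34 J·s) / (2 × 4.930e-08 m)
Δp_min = 1.070e-27 kg·m/s

A wave packet cannot have both a well-defined position and well-defined momentum.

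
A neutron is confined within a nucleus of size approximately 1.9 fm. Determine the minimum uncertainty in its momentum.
2.775 × 10^-20 kg·m/s

Using the Heisenberg uncertainty principle:
ΔxΔp ≥ ℏ/2

With Δx ≈ L = 1.900e-15 m (the confinement size):
Δp_min = ℏ/(2Δx)
Δp_min = (1.055e-34 J·s) / (2 × 1.900e-15 m)
Δp_min = 2.775e-20 kg·m/s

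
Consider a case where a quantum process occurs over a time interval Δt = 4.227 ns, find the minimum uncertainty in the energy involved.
77.858 neV

Using the energy-time uncertainty principle:
ΔEΔt ≥ ℏ/2

The minimum uncertainty in energy is:
ΔE_min = ℏ/(2Δt)
ΔE_min = (1.055e-34 J·s) / (2 × 4.227e-09 s)
ΔE_min = 1.247e-26 J = 77.858 neV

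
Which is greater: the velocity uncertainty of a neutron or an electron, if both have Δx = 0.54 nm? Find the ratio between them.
The electron has the larger minimum velocity uncertainty, by a ratio of 1838.7.

For both particles, Δp_min = ℏ/(2Δx) = 9.765e-26 kg·m/s (same for both).

The velocity uncertainty is Δv = Δp/m:
- neutron: Δv = 9.765e-26 / 1.675e-27 = 5.830e+01 m/s = 58.298 m/s
- electron: Δv = 9.765e-26 / 9.109e-31 = 1.072e+05 m/s = 107.192 km/s

Ratio: 1.072e+05 / 5.830e+01 = 1838.7

The lighter particle has larger velocity uncertainty because Δv ∝ 1/m.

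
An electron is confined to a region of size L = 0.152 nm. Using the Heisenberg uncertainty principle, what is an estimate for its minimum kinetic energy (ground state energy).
412.264 meV

Using the uncertainty principle to estimate ground state energy:

1. The position uncertainty is approximately the confinement size:
   Δx ≈ L = 1.520e-10 m

2. From ΔxΔp ≥ ℏ/2, the minimum momentum uncertainty is:
   Δp ≈ ℏ/(2L) = 3.469e-25 kg·m/s

3. The kinetic energy is approximately:
   KE ≈ (Δp)²/(2m) = (3.469e-25)²/(2 × 9.109e-31 kg)
   KE ≈ 6.605e-20 J = 412.264 meV

This is an order-of-magnitude estimate of the ground state energy.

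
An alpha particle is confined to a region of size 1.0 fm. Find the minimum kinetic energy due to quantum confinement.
1.306 MeV

Using the uncertainty principle:

1. Position uncertainty: Δx ≈ 1.000e-15 m
2. Minimum momentum uncertainty: Δp = ℏ/(2Δx) = 5.273e-20 kg·m/s
3. Minimum kinetic energy:
   KE = (Δp)²/(2m) = (5.273e-20)²/(2 × 6.645e-27 kg)
   KE = 2.092e-13 J = 1.306 MeV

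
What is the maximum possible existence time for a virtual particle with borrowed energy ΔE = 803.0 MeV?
4.098 × 10^-25 s

Using the energy-time uncertainty principle:
ΔEΔt ≥ ℏ/2

For a virtual particle borrowing energy ΔE, the maximum lifetime is:
Δt_max = ℏ/(2ΔE)

Converting energy:
ΔE = 803.0 MeV = 1.287e-10 J

Δt_max = (1.055e-34 J·s) / (2 × 1.287e-10 J)
Δt_max = 4.098e-25 s = 4.098 × 10^-25 s

Virtual particles with higher borrowed energy exist for shorter times.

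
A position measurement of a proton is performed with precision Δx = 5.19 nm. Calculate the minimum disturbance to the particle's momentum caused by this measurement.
1.016 × 10^-26 kg·m/s

The uncertainty principle implies that measuring position disturbs momentum:
ΔxΔp ≥ ℏ/2

When we measure position with precision Δx, we necessarily introduce a momentum uncertainty:
Δp ≥ ℏ/(2Δx)
Δp_min = (1.055e-34 J·s) / (2 × 5.190e-09 m)
Δp_min = 1.016e-26 kg·m/s

The more precisely we measure position, the greater the momentum disturbance.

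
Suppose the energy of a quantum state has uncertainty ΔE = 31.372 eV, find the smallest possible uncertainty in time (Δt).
10.490 as

Using the energy-time uncertainty principle:
ΔEΔt ≥ ℏ/2

The minimum uncertainty in time is:
Δt_min = ℏ/(2ΔE)
Δt_min = (1.055e-34 J·s) / (2 × 5.026e-18 J)
Δt_min = 1.049e-17 s = 10.490 as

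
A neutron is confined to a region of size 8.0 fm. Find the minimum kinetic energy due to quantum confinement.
80.942 keV

Using the uncertainty principle:

1. Position uncertainty: Δx ≈ 8.000e-15 m
2. Minimum momentum uncertainty: Δp = ℏ/(2Δx) = 6.591e-21 kg·m/s
3. Minimum kinetic energy:
   KE = (Δp)²/(2m) = (6.591e-21)²/(2 × 1.675e-27 kg)
   KE = 1.297e-14 J = 80.942 keV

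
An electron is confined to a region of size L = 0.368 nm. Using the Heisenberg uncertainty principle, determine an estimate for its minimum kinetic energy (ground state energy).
70.334 meV

Using the uncertainty principle to estimate ground state energy:

1. The position uncertainty is approximately the confinement size:
   Δx ≈ L = 3.680e-10 m

2. From ΔxΔp ≥ ℏ/2, the minimum momentum uncertainty is:
   Δp ≈ ℏ/(2L) = 1.433e-25 kg·m/s

3. The kinetic energy is approximately:
   KE ≈ (Δp)²/(2m) = (1.433e-25)²/(2 × 9.109e-31 kg)
   KE ≈ 1.127e-20 J = 70.334 meV

This is an order-of-magnitude estimate of the ground state energy.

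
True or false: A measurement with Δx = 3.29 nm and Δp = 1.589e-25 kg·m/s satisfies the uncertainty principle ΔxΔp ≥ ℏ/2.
Yes, it satisfies the uncertainty principle.

Calculate the product ΔxΔp:
ΔxΔp = (3.290e-09 m) × (1.589e-25 kg·m/s)
ΔxΔp = 5.228e-34 J·s

Compare to the minimum allowed value ℏ/2:
ℏ/2 = 5.273e-35 J·s

Since ΔxΔp = 5.228e-34 J·s ≥ 5.273e-35 J·s = ℏ/2,
the measurement satisfies the uncertainty principle.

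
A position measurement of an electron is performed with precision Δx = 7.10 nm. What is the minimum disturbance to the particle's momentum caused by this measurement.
7.427 × 10^-27 kg·m/s

The uncertainty principle implies that measuring position disturbs momentum:
ΔxΔp ≥ ℏ/2

When we measure position with precision Δx, we necessarily introduce a momentum uncertainty:
Δp ≥ ℏ/(2Δx)
Δp_min = (1.055e-34 J·s) / (2 × 7.100e-09 m)
Δp_min = 7.427e-27 kg·m/s

The more precisely we measure position, the greater the momentum disturbance.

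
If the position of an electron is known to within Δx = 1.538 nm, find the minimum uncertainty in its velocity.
37.636 km/s

Using the Heisenberg uncertainty principle and Δp = mΔv:
ΔxΔp ≥ ℏ/2
Δx(mΔv) ≥ ℏ/2

The minimum uncertainty in velocity is:
Δv_min = ℏ/(2mΔx)
Δv_min = (1.055e-34 J·s) / (2 × 9.109e-31 kg × 1.538e-09 m)
Δv_min = 3.764e+04 m/s = 37.636 km/s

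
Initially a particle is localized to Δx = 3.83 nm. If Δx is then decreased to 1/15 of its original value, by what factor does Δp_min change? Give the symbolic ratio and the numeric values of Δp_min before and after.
Original Δp_min = 1.377 × 10^-26 kg·m/s; new Δp'_min = 2.065 × 10^-25 kg·m/s; ratio Δp'_min/Δp_min = 15.

From the uncertainty principle ΔxΔp ≥ ℏ/2, the minimum momentum uncertainty is Δp_min = ℏ/(2Δx).

Original (Δx = 3.83 nm = 3.830e-09 m):
Δp_min = (1.055e-34 J·s)/(2 × 3.830e-09 m) = 1.377e-26 kg·m/s

When Δx → (1/15)Δx:
Δp'_min = ℏ/(2 × (1/15)Δx) = 15 × ℏ/(2Δx) = 15 × Δp_min
Δp'_min = 15 × 1.377e-26 kg·m/s = 2.065e-25 kg·m/s

Since Δp_min ∝ 1/Δx, when Δx is decreased to 1/15 of its original value, Δp_min increases to 15 times its original value.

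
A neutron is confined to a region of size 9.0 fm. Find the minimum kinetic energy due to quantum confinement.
63.954 keV

Using the uncertainty principle:

1. Position uncertainty: Δx ≈ 9.000e-15 m
2. Minimum momentum uncertainty: Δp = ℏ/(2Δx) = 5.859e-21 kg·m/s
3. Minimum kinetic energy:
   KE = (Δp)²/(2m) = (5.859e-21)²/(2 × 1.675e-27 kg)
   KE = 1.025e-14 J = 63.954 keV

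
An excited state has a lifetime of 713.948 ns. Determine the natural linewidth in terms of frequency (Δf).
111.461 kHz

Using the energy-time uncertainty principle and E = hf:
ΔEΔt ≥ ℏ/2
hΔf·Δt ≥ ℏ/2

The minimum frequency uncertainty is:
Δf = ℏ/(2hτ) = 1/(4πτ)
Δf = 1/(4π × 7.139e-07 s)
Δf = 1.115e+05 Hz = 111.461 kHz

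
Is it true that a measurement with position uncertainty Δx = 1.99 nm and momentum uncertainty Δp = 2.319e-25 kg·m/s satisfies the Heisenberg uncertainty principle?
Yes, it satisfies the uncertainty principle.

Calculate the product ΔxΔp:
ΔxΔp = (1.990e-09 m) × (2.319e-25 kg·m/s)
ΔxΔp = 4.615e-34 J·s

Compare to the minimum allowed value ℏ/2:
ℏ/2 = 5.273e-35 J·s

Since ΔxΔp = 4.615e-34 J·s ≥ 5.273e-35 J·s = ℏ/2,
the measurement satisfies the uncertainty principle.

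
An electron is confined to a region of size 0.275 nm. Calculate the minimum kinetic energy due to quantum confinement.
125.950 meV

Using the uncertainty principle:

1. Position uncertainty: Δx ≈ 2.750e-10 m
2. Minimum momentum uncertainty: Δp = ℏ/(2Δx) = 1.917e-25 kg·m/s
3. Minimum kinetic energy:
   KE = (Δp)²/(2m) = (1.917e-25)²/(2 × 9.109e-31 kg)
   KE = 2.018e-20 J = 125.950 meV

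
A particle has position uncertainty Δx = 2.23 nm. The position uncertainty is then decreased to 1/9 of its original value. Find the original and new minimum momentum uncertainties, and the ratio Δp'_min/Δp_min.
Original Δp_min = 2.365 × 10^-26 kg·m/s; new Δp'_min = 2.128 × 10^-25 kg·m/s; ratio Δp'_min/Δp_min = 9.

From the uncertainty principle ΔxΔp ≥ ℏ/2, the minimum momentum uncertainty is Δp_min = ℏ/(2Δx).

Original (Δx = 2.23 nm = 2.230e-09 m):
Δp_min = (1.055e-34 J·s)/(2 × 2.230e-09 m) = 2.365e-26 kg·m/s

When Δx → (1/9)Δx:
Δp'_min = ℏ/(2 × (1/9)Δx) = 9 × ℏ/(2Δx) = 9 × Δp_min
Δp'_min = 9 × 2.365e-26 kg·m/s = 2.128e-25 kg·m/s

Since Δp_min ∝ 1/Δx, when Δx is decreased to 1/9 of its original value, Δp_min increases to 9 times its original value.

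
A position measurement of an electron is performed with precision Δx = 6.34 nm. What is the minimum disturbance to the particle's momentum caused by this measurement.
8.317 × 10^-27 kg·m/s

The uncertainty principle implies that measuring position disturbs momentum:
ΔxΔp ≥ ℏ/2

When we measure position with precision Δx, we necessarily introduce a momentum uncertainty:
Δp ≥ ℏ/(2Δx)
Δp_min = (1.055e-34 J·s) / (2 × 6.340e-09 m)
Δp_min = 8.317e-27 kg·m/s

The more precisely we measure position, the greater the momentum disturbance.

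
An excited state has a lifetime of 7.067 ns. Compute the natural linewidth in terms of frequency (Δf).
11.260 MHz

Using the energy-time uncertainty principle and E = hf:
ΔEΔt ≥ ℏ/2
hΔf·Δt ≥ ℏ/2

The minimum frequency uncertainty is:
Δf = ℏ/(2hτ) = 1/(4πτ)
Δf = 1/(4π × 7.067e-09 s)
Δf = 1.126e+07 Hz = 11.260 MHz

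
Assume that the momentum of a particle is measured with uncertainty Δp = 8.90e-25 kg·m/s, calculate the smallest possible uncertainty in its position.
59.246 pm

Using the Heisenberg uncertainty principle:
ΔxΔp ≥ ℏ/2

The minimum uncertainty in position is:
Δx_min = ℏ/(2Δp)
Δx_min = (1.055e-34 J·s) / (2 × 8.900e-25 kg·m/s)
Δx_min = 5.925e-11 m = 59.246 pm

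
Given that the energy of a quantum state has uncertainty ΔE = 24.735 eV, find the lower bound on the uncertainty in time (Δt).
13.305 as

Using the energy-time uncertainty principle:
ΔEΔt ≥ ℏ/2

The minimum uncertainty in time is:
Δt_min = ℏ/(2ΔE)
Δt_min = (1.055e-34 J·s) / (2 × 3.963e-18 J)
Δt_min = 1.331e-17 s = 13.305 as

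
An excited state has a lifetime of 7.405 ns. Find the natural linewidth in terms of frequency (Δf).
10.746 MHz

Using the energy-time uncertainty principle and E = hf:
ΔEΔt ≥ ℏ/2
hΔf·Δt ≥ ℏ/2

The minimum frequency uncertainty is:
Δf = ℏ/(2hτ) = 1/(4πτ)
Δf = 1/(4π × 7.405e-09 s)
Δf = 1.075e+07 Hz = 10.746 MHz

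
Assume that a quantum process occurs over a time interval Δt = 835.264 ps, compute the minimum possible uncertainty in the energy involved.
394.014 neV

Using the energy-time uncertainty principle:
ΔEΔt ≥ ℏ/2

The minimum uncertainty in energy is:
ΔE_min = ℏ/(2Δt)
ΔE_min = (1.055e-34 J·s) / (2 × 8.353e-10 s)
ΔE_min = 6.313e-26 J = 394.014 neV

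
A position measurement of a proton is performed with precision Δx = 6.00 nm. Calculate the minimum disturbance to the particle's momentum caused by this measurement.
8.788 × 10^-27 kg·m/s

The uncertainty principle implies that measuring position disturbs momentum:
ΔxΔp ≥ ℏ/2

When we measure position with precision Δx, we necessarily introduce a momentum uncertainty:
Δp ≥ ℏ/(2Δx)
Δp_min = (1.055e-34 J·s) / (2 × 6.000e-09 m)
Δp_min = 8.788e-27 kg·m/s

The more precisely we measure position, the greater the momentum disturbance.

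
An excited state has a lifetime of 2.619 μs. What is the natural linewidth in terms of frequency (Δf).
30.385 kHz

Using the energy-time uncertainty principle and E = hf:
ΔEΔt ≥ ℏ/2
hΔf·Δt ≥ ℏ/2

The minimum frequency uncertainty is:
Δf = ℏ/(2hτ) = 1/(4πτ)
Δf = 1/(4π × 2.619e-06 s)
Δf = 3.038e+04 Hz = 30.385 kHz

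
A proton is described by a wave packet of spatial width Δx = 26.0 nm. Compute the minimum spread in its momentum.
2.028 × 10^-27 kg·m/s

For a wave packet, the spatial width Δx and momentum spread Δp are related by the uncertainty principle:
ΔxΔp ≥ ℏ/2

The minimum momentum spread is:
Δp_min = ℏ/(2Δx)
Δp_min = (1.055e-34 J·s) / (2 × 2.600e-08 m)
Δp_min = 2.028e-27 kg·m/s

A wave packet cannot have both a well-defined position and well-defined momentum.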